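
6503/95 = 6503/95 = 68.45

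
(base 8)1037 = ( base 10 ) 543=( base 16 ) 21F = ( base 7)1404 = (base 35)FI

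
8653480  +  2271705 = 10925185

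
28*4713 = 131964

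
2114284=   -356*(-5939) 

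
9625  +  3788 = 13413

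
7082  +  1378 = 8460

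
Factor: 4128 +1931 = 6059 = 73^1*83^1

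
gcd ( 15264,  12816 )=144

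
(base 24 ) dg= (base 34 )9m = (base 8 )510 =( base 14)196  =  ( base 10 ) 328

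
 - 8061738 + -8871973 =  - 16933711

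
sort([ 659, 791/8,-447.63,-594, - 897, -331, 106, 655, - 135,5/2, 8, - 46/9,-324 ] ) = [ - 897,- 594, - 447.63,-331, - 324,-135,-46/9, 5/2,  8 , 791/8,106, 655, 659] 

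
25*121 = 3025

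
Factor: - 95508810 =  - 2^1*3^2 * 5^1 * 103^1*10303^1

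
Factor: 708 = 2^2*3^1*59^1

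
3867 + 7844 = 11711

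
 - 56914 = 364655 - 421569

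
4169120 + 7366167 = 11535287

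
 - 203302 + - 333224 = - 536526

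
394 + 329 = 723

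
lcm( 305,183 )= 915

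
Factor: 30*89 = 2670= 2^1*3^1*5^1 * 89^1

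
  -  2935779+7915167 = 4979388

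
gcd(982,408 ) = 2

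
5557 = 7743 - 2186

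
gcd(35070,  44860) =10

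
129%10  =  9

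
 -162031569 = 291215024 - 453246593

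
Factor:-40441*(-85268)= 3448323188 = 2^2*37^1*1093^1 * 21317^1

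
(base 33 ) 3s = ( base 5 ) 1002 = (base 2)1111111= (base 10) 127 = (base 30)47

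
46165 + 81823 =127988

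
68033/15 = 4535 + 8/15 = 4535.53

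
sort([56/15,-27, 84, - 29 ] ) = [ - 29  , - 27, 56/15, 84]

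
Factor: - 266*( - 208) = 55328 = 2^5*7^1  *13^1*19^1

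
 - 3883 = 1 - 3884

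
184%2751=184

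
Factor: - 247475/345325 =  - 521/727 = - 521^1*727^ ( - 1)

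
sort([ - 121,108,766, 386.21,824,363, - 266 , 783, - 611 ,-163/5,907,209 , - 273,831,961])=[ - 611, - 273, - 266, - 121, - 163/5,108,209,363,386.21, 766,783,824, 831, 907 , 961 ] 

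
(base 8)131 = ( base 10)89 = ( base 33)2n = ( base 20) 49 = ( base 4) 1121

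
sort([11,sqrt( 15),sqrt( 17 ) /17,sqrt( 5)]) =[ sqrt( 17 ) /17, sqrt( 5 ), sqrt( 15 ), 11 ] 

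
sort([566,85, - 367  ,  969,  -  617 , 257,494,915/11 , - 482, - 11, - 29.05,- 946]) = [ - 946, - 617, - 482, - 367, - 29.05, - 11, 915/11,  85, 257,494,566,969] 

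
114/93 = 1 + 7/31 = 1.23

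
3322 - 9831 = - 6509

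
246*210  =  51660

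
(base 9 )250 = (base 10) 207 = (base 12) 153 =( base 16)CF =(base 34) 63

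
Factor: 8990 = 2^1 * 5^1*29^1*31^1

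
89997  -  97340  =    -  7343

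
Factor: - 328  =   - 2^3 * 41^1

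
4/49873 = 4/49873 = 0.00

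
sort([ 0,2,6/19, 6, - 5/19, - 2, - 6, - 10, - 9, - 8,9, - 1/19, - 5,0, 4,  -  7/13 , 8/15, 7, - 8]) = [ - 10,-9, - 8, - 8, - 6 ,-5,  -  2,- 7/13, - 5/19, - 1/19, 0, 0,6/19,8/15,2, 4,6,7,9]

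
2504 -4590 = - 2086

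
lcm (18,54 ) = 54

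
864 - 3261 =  - 2397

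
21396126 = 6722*3183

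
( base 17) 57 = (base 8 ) 134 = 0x5c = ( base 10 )92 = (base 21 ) 48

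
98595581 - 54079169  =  44516412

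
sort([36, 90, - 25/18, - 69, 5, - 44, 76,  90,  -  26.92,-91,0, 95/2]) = [ - 91, - 69, - 44, - 26.92, - 25/18, 0, 5, 36,  95/2, 76, 90, 90]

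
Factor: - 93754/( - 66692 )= 2^ ( - 1 )*16673^( - 1)  *  46877^1= 46877/33346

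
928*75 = 69600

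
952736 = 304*3134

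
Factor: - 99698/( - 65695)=2^1*5^( - 1)*7^( - 1 ) * 79^1 * 631^1*1877^( - 1 ) 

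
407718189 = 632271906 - 224553717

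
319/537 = 319/537 = 0.59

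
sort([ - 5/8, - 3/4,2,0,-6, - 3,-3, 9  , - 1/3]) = [-6,- 3, - 3, - 3/4,-5/8,-1/3, 0,2,9]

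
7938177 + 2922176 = 10860353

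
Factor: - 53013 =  - 3^1*41^1*431^1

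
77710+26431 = 104141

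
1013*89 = 90157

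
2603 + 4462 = 7065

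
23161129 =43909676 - 20748547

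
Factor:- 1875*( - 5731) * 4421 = 3^1 * 5^4 * 11^1 * 521^1*4421^1 = 47506408125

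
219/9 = 73/3 = 24.33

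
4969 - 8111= -3142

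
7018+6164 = 13182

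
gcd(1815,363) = 363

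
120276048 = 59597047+60679001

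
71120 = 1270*56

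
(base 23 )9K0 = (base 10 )5221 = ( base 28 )6ID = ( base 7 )21136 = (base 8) 12145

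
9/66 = 3/22 = 0.14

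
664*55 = 36520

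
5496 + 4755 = 10251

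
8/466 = 4/233 = 0.02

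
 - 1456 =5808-7264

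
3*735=2205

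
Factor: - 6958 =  - 2^1*7^2*71^1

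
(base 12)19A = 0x106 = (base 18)EA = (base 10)262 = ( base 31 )8E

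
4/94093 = 4/94093 =0.00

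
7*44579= 312053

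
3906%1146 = 468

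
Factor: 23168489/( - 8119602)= - 2^( - 1)*3^( - 6)*5569^( - 1 )*23168489^1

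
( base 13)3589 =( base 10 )7549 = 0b1110101111101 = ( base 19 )11h6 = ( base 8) 16575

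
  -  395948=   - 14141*28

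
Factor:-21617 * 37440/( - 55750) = 80934048/5575 = 2^5*3^2*5^( - 2 )*13^1*  223^( - 1 )*21617^1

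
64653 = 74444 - 9791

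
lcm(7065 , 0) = 0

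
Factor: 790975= 5^2 * 29^1*1091^1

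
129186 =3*43062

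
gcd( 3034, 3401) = 1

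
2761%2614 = 147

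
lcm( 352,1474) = 23584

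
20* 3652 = 73040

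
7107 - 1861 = 5246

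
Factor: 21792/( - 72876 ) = -2^3*227^1*  6073^(  -  1 ) = - 1816/6073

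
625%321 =304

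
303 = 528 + -225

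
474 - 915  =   - 441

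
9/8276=9/8276= 0.00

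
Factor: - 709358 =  - 2^1 * 13^1  *  27283^1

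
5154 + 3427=8581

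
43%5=3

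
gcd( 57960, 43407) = 63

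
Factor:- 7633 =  - 17^1*449^1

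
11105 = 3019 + 8086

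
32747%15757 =1233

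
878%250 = 128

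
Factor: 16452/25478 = 8226/12739 = 2^1*3^2 * 457^1*12739^( - 1) 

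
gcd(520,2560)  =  40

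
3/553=3/553 = 0.01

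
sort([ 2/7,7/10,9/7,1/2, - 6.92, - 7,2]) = [-7, -6.92, 2/7,1/2,7/10,  9/7, 2 ]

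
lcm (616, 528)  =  3696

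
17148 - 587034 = -569886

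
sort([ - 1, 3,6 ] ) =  [ - 1,  3, 6 ] 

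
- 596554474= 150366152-746920626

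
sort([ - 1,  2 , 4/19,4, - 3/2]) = [ - 3/2,-1, 4/19,2, 4]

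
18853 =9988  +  8865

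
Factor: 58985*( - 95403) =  -3^1*5^1*7^2*11^1*47^1*59^1*251^1 =-5627345955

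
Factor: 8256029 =8256029^1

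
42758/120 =21379/60=356.32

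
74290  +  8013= 82303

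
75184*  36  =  2706624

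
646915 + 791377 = 1438292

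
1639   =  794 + 845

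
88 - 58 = 30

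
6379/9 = 6379/9 = 708.78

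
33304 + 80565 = 113869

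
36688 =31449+5239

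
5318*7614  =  40491252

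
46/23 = 2 =2.00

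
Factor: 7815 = 3^1 * 5^1 * 521^1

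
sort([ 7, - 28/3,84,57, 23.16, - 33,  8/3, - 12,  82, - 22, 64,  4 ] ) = [ - 33, - 22, - 12, - 28/3, 8/3, 4,7, 23.16, 57,64,  82, 84]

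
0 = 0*231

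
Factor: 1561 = 7^1*223^1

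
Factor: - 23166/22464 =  - 33/32=- 2^( - 5)*3^1*11^1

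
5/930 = 1/186 = 0.01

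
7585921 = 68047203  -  60461282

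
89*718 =63902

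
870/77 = 11 + 23/77 = 11.30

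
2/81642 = 1/40821 = 0.00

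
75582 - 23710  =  51872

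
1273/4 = 318+ 1/4 = 318.25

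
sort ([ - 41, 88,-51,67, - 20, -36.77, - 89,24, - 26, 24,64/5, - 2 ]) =[-89, - 51, - 41,-36.77 , - 26, - 20, - 2, 64/5,24 , 24,67,88]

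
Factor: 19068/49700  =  681/1775 = 3^1 * 5^( - 2)  *71^ ( - 1)*227^1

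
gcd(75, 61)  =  1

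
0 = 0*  1268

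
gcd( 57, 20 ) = 1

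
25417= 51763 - 26346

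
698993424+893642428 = 1592635852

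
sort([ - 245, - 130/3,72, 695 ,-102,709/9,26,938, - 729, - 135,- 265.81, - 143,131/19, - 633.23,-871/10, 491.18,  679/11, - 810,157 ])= [ - 810, - 729, - 633.23, - 265.81, - 245, -143, - 135, - 102,- 871/10,-130/3,131/19,26,679/11,72, 709/9 , 157,491.18,695, 938 ] 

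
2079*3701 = 7694379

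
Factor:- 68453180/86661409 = -2^2*5^1*173^(-1) * 179^1*19121^1 * 500933^ (-1 ) 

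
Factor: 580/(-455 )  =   - 2^2*7^( -1) * 13^ ( - 1 )*29^1 = -  116/91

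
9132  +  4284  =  13416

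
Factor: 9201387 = 3^1*13^1*71^1*3323^1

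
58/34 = 29/17= 1.71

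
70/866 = 35/433 = 0.08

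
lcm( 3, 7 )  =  21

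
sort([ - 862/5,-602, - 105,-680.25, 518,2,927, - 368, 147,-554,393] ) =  [ - 680.25, - 602, - 554 ,-368, - 862/5, - 105,2, 147, 393,518,  927 ]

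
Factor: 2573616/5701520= 160851/356345  =  3^1 * 5^( - 1)*11^( - 2 )*19^ ( - 1 ) *31^( - 1) * 53617^1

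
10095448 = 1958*5156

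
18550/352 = 52 + 123/176 = 52.70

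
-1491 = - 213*7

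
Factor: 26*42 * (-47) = -51324= - 2^2*3^1 * 7^1 *13^1 * 47^1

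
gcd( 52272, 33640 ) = 8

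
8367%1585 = 442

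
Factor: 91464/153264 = 2^( - 1 )*31^(-1)*37^1 = 37/62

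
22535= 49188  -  26653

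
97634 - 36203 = 61431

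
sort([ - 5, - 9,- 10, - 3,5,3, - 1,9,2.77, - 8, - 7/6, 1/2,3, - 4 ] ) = [ - 10, - 9,  -  8, - 5, - 4,  -  3, - 7/6, - 1,1/2,2.77,3,3,5,9] 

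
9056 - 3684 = 5372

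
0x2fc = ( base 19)224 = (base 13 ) 46a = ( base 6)3312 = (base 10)764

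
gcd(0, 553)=553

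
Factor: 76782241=76782241^1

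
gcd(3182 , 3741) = 43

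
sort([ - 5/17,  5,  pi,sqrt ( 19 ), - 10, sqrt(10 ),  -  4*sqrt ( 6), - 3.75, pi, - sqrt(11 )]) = [ - 10,-4*sqrt( 6), - 3.75,-sqrt(11), - 5/17,pi , pi, sqrt( 10 ), sqrt( 19) , 5]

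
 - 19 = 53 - 72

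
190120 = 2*95060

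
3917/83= 47 + 16/83=47.19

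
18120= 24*755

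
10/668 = 5/334  =  0.01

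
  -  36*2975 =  - 107100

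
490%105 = 70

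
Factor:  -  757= - 757^1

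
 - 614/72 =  - 307/36 = - 8.53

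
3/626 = 3/626 = 0.00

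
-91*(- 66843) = 6082713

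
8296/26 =319 + 1/13  =  319.08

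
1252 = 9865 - 8613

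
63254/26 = 31627/13= 2432.85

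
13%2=1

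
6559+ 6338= 12897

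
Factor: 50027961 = 3^1*151^1*110437^1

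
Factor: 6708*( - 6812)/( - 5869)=2^4*3^1*13^2*43^1 * 131^1*5869^ ( - 1) = 45694896/5869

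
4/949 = 4/949 = 0.00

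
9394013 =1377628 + 8016385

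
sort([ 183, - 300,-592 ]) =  [-592,-300, 183]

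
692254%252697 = 186860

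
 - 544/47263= - 1 + 46719/47263 = - 0.01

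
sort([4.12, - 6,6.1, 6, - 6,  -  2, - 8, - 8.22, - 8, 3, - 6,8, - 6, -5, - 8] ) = [ - 8.22, - 8,-8,-8, -6,  -  6, - 6, - 6, - 5, - 2,3, 4.12  ,  6, 6.1, 8]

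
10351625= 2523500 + 7828125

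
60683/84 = 722+5/12=722.42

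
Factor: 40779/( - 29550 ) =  - 2^( - 1)*3^1*5^( - 2 )*23^1 = -  69/50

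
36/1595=36/1595 = 0.02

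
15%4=3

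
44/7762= 22/3881 = 0.01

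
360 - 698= - 338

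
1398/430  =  3 + 54/215 = 3.25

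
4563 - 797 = 3766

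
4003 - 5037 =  - 1034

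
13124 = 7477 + 5647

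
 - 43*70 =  - 3010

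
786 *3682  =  2894052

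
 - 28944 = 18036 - 46980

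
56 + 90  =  146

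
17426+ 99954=117380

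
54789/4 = 54789/4  =  13697.25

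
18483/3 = 6161 = 6161.00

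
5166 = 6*861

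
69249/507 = 23083/169 = 136.59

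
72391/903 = 72391/903 = 80.17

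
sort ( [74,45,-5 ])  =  [ -5,45,74 ]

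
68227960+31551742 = 99779702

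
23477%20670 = 2807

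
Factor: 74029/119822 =2^( - 1)*331^( - 1)*409^1 = 409/662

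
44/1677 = 44/1677 = 0.03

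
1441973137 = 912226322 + 529746815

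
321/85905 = 107/28635 = 0.00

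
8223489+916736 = 9140225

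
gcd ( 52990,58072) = 14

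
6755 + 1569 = 8324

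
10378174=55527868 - 45149694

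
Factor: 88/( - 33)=  -  8/3 = - 2^3*3^( -1)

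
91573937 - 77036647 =14537290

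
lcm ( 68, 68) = 68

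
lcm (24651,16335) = 1355805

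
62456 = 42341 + 20115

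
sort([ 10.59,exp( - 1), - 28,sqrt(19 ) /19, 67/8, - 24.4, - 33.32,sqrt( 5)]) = [ - 33.32, - 28, - 24.4,  sqrt (19 )/19,exp( - 1 ), sqrt( 5), 67/8, 10.59 ]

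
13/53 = 13/53 = 0.25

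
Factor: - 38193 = -3^1 * 29^1*439^1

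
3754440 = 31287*120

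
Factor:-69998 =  - 2^1*31^1*1129^1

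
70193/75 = 70193/75=935.91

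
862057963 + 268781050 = 1130839013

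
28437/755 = 37 + 502/755 = 37.66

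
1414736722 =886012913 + 528723809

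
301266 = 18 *16737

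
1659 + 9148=10807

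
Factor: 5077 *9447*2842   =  136309194798=2^1* 3^1*7^2*29^1*47^1*67^1*5077^1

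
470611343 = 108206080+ 362405263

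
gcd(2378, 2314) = 2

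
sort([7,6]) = [6 , 7]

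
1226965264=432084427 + 794880837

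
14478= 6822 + 7656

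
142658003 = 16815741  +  125842262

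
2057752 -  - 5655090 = 7712842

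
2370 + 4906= 7276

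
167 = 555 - 388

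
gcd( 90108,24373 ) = 1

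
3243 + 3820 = 7063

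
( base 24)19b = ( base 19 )245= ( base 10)803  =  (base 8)1443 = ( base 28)10J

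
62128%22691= 16746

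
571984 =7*81712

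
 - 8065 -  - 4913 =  - 3152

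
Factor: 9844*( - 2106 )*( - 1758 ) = 2^4*3^5*13^1*23^1 * 107^1 * 293^1 = 36445913712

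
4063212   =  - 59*( - 68868) 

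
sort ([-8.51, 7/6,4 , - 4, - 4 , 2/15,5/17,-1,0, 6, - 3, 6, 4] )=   [ - 8.51, - 4, - 4, - 3, - 1, 0, 2/15, 5/17,7/6 , 4,4, 6, 6 ]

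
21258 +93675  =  114933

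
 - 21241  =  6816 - 28057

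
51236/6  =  8539+1/3 = 8539.33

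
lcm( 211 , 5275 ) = 5275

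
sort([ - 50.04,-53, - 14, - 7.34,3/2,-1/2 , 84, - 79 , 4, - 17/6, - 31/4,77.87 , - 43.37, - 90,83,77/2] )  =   [ - 90, - 79, - 53, - 50.04, - 43.37, - 14, - 31/4, -7.34, - 17/6, - 1/2, 3/2,4,  77/2,  77.87 , 83, 84 ]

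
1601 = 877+724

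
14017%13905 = 112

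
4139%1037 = 1028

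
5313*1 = 5313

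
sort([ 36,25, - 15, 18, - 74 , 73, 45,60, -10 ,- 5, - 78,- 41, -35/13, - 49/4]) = [ - 78, - 74 , - 41, - 15, - 49/4, - 10, - 5, - 35/13,18,25,36,45, 60,73] 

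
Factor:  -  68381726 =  - 2^1*7^1*89^1*54881^1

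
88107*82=7224774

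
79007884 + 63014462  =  142022346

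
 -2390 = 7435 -9825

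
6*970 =5820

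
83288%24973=8369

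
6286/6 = 1047 + 2/3 = 1047.67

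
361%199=162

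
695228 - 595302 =99926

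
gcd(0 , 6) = 6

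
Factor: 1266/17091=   2^1*3^(  -  3) = 2/27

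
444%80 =44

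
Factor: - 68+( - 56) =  - 124  =  - 2^2*31^1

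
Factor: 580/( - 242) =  - 2^1 * 5^1*11^ ( - 2 ) * 29^1 = - 290/121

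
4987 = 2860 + 2127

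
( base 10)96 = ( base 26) 3I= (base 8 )140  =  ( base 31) 33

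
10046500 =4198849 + 5847651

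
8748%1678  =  358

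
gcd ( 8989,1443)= 1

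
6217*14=87038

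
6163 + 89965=96128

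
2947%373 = 336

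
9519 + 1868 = 11387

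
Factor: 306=2^1*3^2*17^1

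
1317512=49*26888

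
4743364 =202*23482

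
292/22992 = 73/5748 = 0.01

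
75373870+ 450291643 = 525665513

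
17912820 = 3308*5415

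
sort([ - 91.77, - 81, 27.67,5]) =[ - 91.77 ,  -  81, 5, 27.67] 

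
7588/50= 3794/25= 151.76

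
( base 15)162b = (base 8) 11236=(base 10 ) 4766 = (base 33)4CE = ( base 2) 1001010011110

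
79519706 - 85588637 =-6068931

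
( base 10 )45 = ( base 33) 1c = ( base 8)55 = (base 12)39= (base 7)63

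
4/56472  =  1/14118 = 0.00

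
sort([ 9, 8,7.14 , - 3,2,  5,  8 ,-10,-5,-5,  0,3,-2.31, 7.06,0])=[ - 10 , - 5,-5, - 3, - 2.31, 0, 0,2,  3, 5, 7.06,  7.14,8 , 8,9]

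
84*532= 44688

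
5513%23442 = 5513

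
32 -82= - 50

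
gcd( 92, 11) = 1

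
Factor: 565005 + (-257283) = 307722 = 2^1 *3^1*51287^1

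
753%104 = 25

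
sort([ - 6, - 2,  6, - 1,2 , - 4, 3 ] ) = [-6, - 4, - 2,  -  1, 2,3,6]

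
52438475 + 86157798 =138596273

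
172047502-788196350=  - 616148848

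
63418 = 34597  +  28821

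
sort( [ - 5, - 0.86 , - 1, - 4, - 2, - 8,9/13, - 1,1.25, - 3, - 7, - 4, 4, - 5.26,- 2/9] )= [ - 8,-7, - 5.26,-5 , - 4 , - 4, - 3, - 2,-1, - 1 ,-0.86, - 2/9, 9/13, 1.25 , 4] 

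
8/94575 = 8/94575 = 0.00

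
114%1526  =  114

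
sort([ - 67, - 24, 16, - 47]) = [  -  67, - 47, - 24,16] 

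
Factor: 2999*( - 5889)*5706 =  - 100774299366=- 2^1 *3^3*13^1*151^1*317^1*2999^1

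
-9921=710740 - 720661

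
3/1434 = 1/478= 0.00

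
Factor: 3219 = 3^1*29^1*37^1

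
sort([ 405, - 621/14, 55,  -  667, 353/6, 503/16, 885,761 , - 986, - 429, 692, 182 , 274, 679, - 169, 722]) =[ - 986, - 667 , - 429,  -  169,  -  621/14 , 503/16, 55, 353/6, 182, 274, 405 , 679,  692,722, 761, 885]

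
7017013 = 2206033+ 4810980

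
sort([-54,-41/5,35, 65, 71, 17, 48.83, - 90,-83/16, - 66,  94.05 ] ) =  [ - 90,- 66, - 54, - 41/5, - 83/16, 17, 35, 48.83,65,71, 94.05 ] 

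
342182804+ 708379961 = 1050562765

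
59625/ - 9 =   -  6625/1 = - 6625.00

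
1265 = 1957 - 692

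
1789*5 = 8945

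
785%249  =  38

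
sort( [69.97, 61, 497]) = [61 , 69.97, 497]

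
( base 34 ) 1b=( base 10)45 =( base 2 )101101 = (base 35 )1A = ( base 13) 36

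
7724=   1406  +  6318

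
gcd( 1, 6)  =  1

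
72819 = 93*783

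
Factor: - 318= - 2^1*3^1*53^1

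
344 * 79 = 27176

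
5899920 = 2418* 2440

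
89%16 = 9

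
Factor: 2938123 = 2938123^1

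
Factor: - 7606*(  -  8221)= 62528926 = 2^1*3803^1*8221^1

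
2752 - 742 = 2010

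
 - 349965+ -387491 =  - 737456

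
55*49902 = 2744610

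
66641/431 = 154+267/431 = 154.62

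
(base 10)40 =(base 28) 1c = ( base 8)50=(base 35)15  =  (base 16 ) 28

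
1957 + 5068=7025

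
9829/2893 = 3 + 1150/2893 = 3.40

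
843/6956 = 843/6956= 0.12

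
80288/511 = 157 +61/511 =157.12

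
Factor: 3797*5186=2^1 * 2593^1*3797^1 = 19691242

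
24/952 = 3/119 = 0.03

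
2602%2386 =216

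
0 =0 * 11777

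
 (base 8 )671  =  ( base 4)12321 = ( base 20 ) 121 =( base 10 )441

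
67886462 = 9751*6962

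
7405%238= 27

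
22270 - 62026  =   - 39756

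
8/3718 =4/1859 = 0.00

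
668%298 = 72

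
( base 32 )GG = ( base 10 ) 528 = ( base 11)440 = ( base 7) 1353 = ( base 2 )1000010000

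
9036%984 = 180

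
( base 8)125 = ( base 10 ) 85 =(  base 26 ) 37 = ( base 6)221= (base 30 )2p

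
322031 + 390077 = 712108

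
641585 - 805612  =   - 164027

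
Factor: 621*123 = 76383 = 3^4*23^1*41^1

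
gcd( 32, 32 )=32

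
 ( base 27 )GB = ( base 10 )443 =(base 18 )16B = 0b110111011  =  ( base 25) hi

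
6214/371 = 16 + 278/371 = 16.75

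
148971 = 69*2159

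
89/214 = 89/214 = 0.42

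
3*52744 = 158232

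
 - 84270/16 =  - 42135/8 = - 5266.88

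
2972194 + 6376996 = 9349190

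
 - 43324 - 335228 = -378552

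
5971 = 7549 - 1578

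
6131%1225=6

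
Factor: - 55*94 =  - 5170 = - 2^1*5^1*11^1*47^1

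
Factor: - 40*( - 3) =120 = 2^3* 3^1*5^1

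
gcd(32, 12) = 4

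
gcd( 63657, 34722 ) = 5787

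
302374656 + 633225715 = 935600371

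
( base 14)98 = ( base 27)4q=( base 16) 86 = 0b10000110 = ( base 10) 134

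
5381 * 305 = 1641205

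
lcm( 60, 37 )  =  2220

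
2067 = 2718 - 651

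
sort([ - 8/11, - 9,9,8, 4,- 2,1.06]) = [ -9, -2,  -  8/11,1.06,4, 8 , 9 ] 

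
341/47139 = 341/47139 = 0.01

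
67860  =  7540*9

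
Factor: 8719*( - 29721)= - 3^1*8719^1*9907^1 = - 259137399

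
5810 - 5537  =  273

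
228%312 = 228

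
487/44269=487/44269= 0.01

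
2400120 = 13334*180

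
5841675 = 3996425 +1845250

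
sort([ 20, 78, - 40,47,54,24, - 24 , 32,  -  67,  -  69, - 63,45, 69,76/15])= [  -  69, - 67 ,- 63, - 40, - 24, 76/15,20, 24,32, 45,47 , 54, 69,78] 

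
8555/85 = 1711/17 = 100.65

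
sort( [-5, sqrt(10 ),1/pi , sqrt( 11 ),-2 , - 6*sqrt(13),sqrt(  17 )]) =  [ -6*sqrt ( 13), - 5,-2, 1/pi , sqrt( 10 ) , sqrt( 11), sqrt( 17) ] 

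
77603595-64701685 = 12901910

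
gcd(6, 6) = 6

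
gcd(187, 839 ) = 1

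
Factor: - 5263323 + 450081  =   - 4813242=- 2^1 * 3^1*7^1*114601^1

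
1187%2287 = 1187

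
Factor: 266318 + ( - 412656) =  - 146338 = - 2^1*19^1*3851^1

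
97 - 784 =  -687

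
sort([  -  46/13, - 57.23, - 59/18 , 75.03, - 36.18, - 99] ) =[ - 99,-57.23, - 36.18, - 46/13, - 59/18,75.03] 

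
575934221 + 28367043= 604301264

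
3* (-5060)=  - 15180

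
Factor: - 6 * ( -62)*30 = 2^3 * 3^2*5^1 * 31^1  =  11160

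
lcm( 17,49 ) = 833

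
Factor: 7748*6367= 49331516 = 2^2 *13^1 * 149^1*6367^1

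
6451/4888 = 1  +  1563/4888 =1.32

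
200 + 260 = 460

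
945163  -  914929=30234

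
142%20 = 2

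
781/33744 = 781/33744 = 0.02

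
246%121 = 4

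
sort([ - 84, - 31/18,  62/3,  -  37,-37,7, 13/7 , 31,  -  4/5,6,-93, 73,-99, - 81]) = [ - 99,  -  93,  -  84, - 81, - 37, - 37,-31/18, - 4/5, 13/7,  6, 7, 62/3, 31, 73 ] 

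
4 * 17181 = 68724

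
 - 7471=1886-9357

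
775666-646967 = 128699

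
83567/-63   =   - 83567/63 = -1326.46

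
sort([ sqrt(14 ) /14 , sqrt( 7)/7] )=[sqrt( 14) /14,  sqrt( 7)/7] 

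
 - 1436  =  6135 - 7571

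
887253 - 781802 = 105451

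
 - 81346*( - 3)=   244038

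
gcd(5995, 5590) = 5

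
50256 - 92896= - 42640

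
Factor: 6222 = 2^1*3^1*17^1* 61^1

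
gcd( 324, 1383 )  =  3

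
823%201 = 19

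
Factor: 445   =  5^1*89^1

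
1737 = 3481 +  - 1744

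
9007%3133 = 2741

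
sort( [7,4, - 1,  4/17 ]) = [ - 1,4/17,4, 7]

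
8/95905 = 8/95905 = 0.00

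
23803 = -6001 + 29804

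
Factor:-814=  - 2^1 *11^1*37^1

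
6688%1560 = 448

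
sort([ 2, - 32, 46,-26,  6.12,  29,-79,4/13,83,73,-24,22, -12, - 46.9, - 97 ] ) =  [-97, - 79, - 46.9, - 32, - 26, - 24 ,-12,4/13, 2 , 6.12,  22,29,46, 73,83 ]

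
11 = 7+4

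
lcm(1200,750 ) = 6000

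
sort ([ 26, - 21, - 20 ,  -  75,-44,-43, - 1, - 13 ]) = [- 75, - 44, - 43, - 21, - 20,-13 , - 1, 26]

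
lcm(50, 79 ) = 3950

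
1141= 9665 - 8524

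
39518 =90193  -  50675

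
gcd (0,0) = 0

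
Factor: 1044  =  2^2 * 3^2*29^1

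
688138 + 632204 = 1320342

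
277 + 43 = 320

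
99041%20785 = 15901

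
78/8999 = 78/8999 = 0.01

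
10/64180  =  1/6418= 0.00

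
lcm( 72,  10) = 360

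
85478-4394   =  81084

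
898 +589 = 1487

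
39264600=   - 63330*(-620 )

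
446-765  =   - 319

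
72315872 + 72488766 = 144804638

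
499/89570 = 499/89570 =0.01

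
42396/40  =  10599/10 = 1059.90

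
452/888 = 113/222 = 0.51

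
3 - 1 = 2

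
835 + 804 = 1639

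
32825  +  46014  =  78839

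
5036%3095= 1941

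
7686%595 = 546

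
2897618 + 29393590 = 32291208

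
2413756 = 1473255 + 940501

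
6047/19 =318+5/19=318.26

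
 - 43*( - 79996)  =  3439828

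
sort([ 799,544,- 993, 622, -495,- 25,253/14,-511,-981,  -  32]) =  [ - 993, - 981,-511, - 495, - 32,-25, 253/14,544,622, 799 ]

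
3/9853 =3/9853 = 0.00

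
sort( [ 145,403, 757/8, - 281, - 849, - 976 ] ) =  [ - 976,-849, - 281, 757/8,145,403]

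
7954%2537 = 343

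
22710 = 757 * 30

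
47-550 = -503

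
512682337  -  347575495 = 165106842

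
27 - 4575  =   - 4548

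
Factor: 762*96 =73152= 2^6*3^2* 127^1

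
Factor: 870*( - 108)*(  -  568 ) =53369280 = 2^6*3^4*5^1 * 29^1*71^1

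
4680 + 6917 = 11597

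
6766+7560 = 14326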